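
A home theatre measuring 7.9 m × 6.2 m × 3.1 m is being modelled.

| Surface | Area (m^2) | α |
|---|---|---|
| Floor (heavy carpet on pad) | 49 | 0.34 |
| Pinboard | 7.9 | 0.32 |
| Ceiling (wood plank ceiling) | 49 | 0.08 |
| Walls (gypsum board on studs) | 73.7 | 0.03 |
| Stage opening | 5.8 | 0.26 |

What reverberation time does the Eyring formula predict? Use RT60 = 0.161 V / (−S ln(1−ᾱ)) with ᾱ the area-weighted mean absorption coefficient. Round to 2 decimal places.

0.84 s

S = Σ Sᵢ = 185.4 m^2.
Absorption A = 49·0.34 + 7.9·0.32 + 49·0.08 + 73.7·0.03 + 5.8·0.26 = 26.827 sabins.
ᾱ = 26.827 / 185.4 = 0.1447.
Eyring denominator: −S ln(1−ᾱ) = 28.979.
V = 7.9 × 6.2 × 3.1 = 151.838 m³.
RT60 = 0.161 × 151.838 / 28.979 = 0.84 s.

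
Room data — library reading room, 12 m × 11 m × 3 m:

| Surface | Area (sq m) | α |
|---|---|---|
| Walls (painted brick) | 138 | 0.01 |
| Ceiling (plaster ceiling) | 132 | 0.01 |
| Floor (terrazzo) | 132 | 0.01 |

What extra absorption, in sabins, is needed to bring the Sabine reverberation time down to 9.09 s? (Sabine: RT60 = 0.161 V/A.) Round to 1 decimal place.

Total absorption A₁ = 138*0.01 + 132*0.01 + 132*0.01
  = 1.380 + 1.320 + 1.320 = 4.020 sq m sabins.
Target A₂ = 0.161·396/9.09 = 7.014 sabins (V = 396 m³).
Additional absorption ΔA = 7.014 − 4.020 = 3.0 sabins.

3.0 sabins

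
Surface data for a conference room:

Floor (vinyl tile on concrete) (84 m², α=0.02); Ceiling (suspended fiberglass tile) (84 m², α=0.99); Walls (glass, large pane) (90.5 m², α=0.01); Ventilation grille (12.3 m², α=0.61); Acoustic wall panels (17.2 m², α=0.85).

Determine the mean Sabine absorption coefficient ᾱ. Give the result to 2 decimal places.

S = Σ Sᵢ = 84 + 84 + 90.5 + 12.3 + 17.2 = 288.0 m².
Weighted sum Σ Sα = 107.868.
ᾱ = A/S = 0.37.

0.37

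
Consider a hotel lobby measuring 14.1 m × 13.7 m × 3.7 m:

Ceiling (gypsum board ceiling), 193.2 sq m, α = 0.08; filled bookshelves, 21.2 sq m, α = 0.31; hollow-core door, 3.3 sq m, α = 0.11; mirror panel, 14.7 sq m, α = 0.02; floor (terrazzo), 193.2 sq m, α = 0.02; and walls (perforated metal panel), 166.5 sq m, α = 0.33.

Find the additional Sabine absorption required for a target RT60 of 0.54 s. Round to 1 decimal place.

131.6 sabins

A₁ = Σ Sᵢαᵢ = 193.2·0.08 + 21.2·0.31 + 3.3·0.11 + 14.7·0.02 + 193.2·0.02 + 166.5·0.33 = 81.494 sabins.
For T = 0.54 s, need A₂ = 0.161·V/T = 0.161·714.729/0.54 = 213.095 sabins.
Shortfall: 213.095 − 81.494 = 131.6 sabins.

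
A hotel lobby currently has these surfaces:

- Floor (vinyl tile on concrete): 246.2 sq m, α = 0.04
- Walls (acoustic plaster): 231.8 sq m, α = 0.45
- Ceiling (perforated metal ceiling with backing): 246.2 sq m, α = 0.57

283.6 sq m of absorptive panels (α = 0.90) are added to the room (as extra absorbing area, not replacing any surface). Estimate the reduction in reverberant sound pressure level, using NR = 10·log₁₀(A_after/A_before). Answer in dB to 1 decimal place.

A_before = Σ Sᵢαᵢ = 246.2·0.04 + 231.8·0.45 + 246.2·0.57 = 254.492 sabins.
Treatment contributes 283.6·0.90 = 255.240 sabins.
New total A_after = 509.732 sabins.
NR = 10·log₁₀(509.732/254.492) = 3.0 dB.

3.0 dB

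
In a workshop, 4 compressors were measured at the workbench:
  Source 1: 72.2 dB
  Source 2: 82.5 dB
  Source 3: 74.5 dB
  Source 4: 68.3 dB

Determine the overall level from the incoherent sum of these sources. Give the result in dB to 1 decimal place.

Σ 10^(Lᵢ/10) = 2.294e+08.
Combined level = 10 log₁₀(2.294e+08) = 83.6 dB.

83.6 dB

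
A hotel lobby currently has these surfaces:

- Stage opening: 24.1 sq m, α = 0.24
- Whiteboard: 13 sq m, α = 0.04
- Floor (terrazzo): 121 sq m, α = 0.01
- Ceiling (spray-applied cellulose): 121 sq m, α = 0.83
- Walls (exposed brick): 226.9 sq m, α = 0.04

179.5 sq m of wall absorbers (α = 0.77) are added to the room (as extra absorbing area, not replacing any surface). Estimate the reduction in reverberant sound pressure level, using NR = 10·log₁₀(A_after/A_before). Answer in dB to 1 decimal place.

3.4 dB

Summing Sᵢαᵢ: 5.784 + 0.520 + 1.210 + 100.430 + 9.076 → A_before = 117.020 sabins.
Treatment contributes 179.5·0.77 = 138.215 sabins.
New total A_after = 255.235 sabins.
Reduction = 10 log₁₀(A_after/A_before) = 10 log₁₀(2.1811) = 3.4 dB.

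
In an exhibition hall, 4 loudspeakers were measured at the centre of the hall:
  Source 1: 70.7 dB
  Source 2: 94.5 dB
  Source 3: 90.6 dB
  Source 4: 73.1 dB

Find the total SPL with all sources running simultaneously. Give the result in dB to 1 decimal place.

Σ 10^(Lᵢ/10) = 3.999e+09.
L_total = 10·log₁₀(3.999e+09) = 96.0 dB.

96.0 dB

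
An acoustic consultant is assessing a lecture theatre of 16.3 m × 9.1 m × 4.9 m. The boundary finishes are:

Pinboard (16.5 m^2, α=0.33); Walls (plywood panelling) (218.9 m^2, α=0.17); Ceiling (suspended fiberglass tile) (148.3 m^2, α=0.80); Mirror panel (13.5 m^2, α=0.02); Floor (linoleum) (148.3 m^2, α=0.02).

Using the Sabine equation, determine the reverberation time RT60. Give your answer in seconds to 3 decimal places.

Equivalent absorption area: A = 16.5×0.33 + 218.9×0.17 + 148.3×0.80 + 13.5×0.02 + 148.3×0.02 = 164.534 m^2.
Volume V = 16.3 × 9.1 × 4.9 = 726.817 m³.
T = 0.161 V/A = 0.161·726.817/164.534 = 0.711 s.

0.711 seconds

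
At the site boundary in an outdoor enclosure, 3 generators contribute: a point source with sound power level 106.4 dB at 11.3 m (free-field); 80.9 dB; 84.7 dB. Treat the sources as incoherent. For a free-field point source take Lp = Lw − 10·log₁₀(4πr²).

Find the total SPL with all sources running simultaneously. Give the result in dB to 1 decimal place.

Source at 11.3 m: Lp = 106.4 − 10·log₁₀(4π·11.3²) = 106.4 − 10·log₁₀(1604.600) = 74.3 dB.
Converting to relative power and adding: 10^(74.3/10) + 10^(80.9/10) + 10^(84.7/10) = 4.451e+08.
Back to dB: 10·log₁₀ Σ = 86.5 dB.

86.5 dB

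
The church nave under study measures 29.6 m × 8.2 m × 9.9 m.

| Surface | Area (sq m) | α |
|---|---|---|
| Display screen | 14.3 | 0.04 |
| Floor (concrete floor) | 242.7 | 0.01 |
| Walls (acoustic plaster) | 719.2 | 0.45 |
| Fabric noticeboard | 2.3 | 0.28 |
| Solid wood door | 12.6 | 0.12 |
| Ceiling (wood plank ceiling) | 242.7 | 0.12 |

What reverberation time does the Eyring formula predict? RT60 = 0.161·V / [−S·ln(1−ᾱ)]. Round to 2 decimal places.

S = Σ Sᵢ = 1233.8 sq m.
Absorption A = 14.3·0.04 + 242.7·0.01 + 719.2·0.45 + 2.3·0.28 + 12.6·0.12 + 242.7·0.12 = 357.919 sabins.
Mean coefficient ᾱ = A/S = 0.2901.
−S·ln(1−ᾱ) = −1233.8 × ln(1 − 0.2901) = 422.738.
V = 29.6 × 8.2 × 9.9 = 2402.928 m³.
T = 0.161·V/[−S·ln(1−ᾱ)] = 0.161·2402.928/422.738 = 0.92 s.

0.92 s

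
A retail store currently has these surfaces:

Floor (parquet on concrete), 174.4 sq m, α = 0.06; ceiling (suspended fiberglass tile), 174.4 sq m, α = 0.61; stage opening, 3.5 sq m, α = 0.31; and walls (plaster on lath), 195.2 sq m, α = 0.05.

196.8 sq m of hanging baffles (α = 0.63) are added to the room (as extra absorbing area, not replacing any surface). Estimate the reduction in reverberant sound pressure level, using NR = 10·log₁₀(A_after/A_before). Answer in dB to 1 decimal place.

Equivalent absorption area: A_before = 174.4×0.06 + 174.4×0.61 + 3.5×0.31 + 195.2×0.05 = 127.693 sq m.
Treatment contributes 196.8·0.63 = 123.984 sabins.
A_after = 127.693 + 123.984 = 251.677 sabins.
NR = 10·log₁₀(251.677/127.693) = 2.9 dB.

2.9 dB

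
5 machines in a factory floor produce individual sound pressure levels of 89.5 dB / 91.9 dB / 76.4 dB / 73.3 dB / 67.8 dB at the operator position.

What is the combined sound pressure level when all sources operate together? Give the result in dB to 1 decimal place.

Converting to relative power and adding: 10^(89.5/10) + 10^(91.9/10) + 10^(76.4/10) + 10^(73.3/10) + 10^(67.8/10) = 2.511e+09.
L_total = 10·log₁₀(2.511e+09) = 94.0 dB.

94.0 dB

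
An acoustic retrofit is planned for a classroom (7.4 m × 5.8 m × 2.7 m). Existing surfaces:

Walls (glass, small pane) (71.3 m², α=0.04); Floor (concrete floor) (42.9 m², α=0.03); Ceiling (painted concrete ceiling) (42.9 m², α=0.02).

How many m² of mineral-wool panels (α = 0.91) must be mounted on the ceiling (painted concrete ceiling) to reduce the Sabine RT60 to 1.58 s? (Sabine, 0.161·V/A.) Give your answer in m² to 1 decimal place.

Total absorption A₁ = 71.3·0.04 + 42.9·0.03 + 42.9·0.02
  = 2.852 + 1.287 + 0.858 = 4.997 m² sabins.
V = 115.884 m³. Target absorption A₂ = 0.161 × 115.884 / 1.58 = 11.808 sabins.
ΔA needed = 11.808 − 4.997 = 6.811 sabins.
Each m² of panel replacing the ceiling (painted concrete ceiling) adds (0.91 − 0.02) = 0.89 sabins.
Area = ΔA/Δα = 6.811/0.89 = 7.7 m².

7.7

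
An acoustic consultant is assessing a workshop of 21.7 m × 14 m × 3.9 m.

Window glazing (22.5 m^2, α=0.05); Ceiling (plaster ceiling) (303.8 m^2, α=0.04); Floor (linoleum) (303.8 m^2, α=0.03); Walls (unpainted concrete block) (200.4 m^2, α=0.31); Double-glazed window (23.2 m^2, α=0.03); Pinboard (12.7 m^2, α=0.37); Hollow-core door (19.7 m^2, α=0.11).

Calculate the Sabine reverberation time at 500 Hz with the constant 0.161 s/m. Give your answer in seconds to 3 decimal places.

Summing Sᵢαᵢ: 1.125 + 12.152 + 9.114 + 62.124 + 0.696 + 4.699 + 2.167 → A = 92.077 sabins.
Room volume: 1184.82 m³.
Sabine: RT60 = 0.161 × 1184.82 / 92.077 = 2.072 s.

2.072 seconds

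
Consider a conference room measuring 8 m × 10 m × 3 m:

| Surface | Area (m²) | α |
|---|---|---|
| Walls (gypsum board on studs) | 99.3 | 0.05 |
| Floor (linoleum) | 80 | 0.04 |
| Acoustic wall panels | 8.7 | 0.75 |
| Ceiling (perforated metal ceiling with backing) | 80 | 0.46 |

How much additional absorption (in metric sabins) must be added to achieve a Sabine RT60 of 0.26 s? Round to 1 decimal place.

97.1 sabins

Equivalent absorption area: A₁ = 99.3·0.05 + 80·0.04 + 8.7·0.75 + 80·0.46 = 51.490 m².
For T = 0.26 s, need A₂ = 0.161·V/T = 0.161·240/0.26 = 148.615 sabins.
ΔA = A₂ − A₁ = 148.615 − 51.490 = 97.1 sabins.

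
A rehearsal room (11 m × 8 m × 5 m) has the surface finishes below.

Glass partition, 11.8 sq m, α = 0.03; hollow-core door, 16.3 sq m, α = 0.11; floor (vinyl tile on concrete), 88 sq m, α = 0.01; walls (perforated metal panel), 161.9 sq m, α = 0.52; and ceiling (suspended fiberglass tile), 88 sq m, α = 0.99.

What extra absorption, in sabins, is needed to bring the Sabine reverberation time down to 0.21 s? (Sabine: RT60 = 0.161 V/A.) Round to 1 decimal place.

A₁ = Σ Sᵢαᵢ = 11.8×0.03 + 16.3×0.11 + 88×0.01 + 161.9×0.52 + 88×0.99 = 174.335 sabins.
Target A₂ = 0.161·440/0.21 = 337.333 sabins (V = 440 m³).
ΔA = A₂ − A₁ = 337.333 − 174.335 = 163.0 sabins.

163.0 sabins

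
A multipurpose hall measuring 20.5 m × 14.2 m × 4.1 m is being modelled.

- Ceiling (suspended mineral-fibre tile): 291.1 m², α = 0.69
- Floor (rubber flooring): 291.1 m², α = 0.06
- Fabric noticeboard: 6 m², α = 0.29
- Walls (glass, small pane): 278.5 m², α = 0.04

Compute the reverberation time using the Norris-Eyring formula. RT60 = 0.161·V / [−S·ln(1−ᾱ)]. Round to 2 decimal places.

S = Σ Sᵢ = 866.7 m².
Σ(Sᵢαᵢ) = 291.1·0.69 + 291.1·0.06 + 6·0.29 + 278.5·0.04 = 231.205.
Mean coefficient ᾱ = A/S = 0.2668.
−S·ln(1−ᾱ) = −866.7 × ln(1 − 0.2668) = 268.969.
V = 20.5 × 14.2 × 4.1 = 1193.51 m³.
RT60 = 0.161 × 1193.51 / 268.969 = 0.71 s.

0.71 sec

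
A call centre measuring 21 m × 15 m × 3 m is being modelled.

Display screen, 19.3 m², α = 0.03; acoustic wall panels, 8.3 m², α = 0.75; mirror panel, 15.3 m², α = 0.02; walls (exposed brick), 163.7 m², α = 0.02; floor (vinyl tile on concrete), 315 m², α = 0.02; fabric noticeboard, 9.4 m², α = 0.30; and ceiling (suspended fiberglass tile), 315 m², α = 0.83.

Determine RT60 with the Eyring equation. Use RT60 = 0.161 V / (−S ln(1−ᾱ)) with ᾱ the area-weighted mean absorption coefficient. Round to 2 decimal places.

0.45 s

S = Σ Sᵢ = 846.0 m².
Σ(Sᵢαᵢ) = 19.3·0.03 + 8.3·0.75 + 15.3·0.02 + 163.7·0.02 + 315·0.02 + 9.4·0.30 + 315·0.83 = 280.954.
ᾱ = 280.954 / 846.0 = 0.3321.
−S·ln(1−ᾱ) = −846.0 × ln(1 − 0.3321) = 341.460.
V = 21 × 15 × 3 = 945 m³.
RT60 = 0.161 × 945 / 341.460 = 0.45 s.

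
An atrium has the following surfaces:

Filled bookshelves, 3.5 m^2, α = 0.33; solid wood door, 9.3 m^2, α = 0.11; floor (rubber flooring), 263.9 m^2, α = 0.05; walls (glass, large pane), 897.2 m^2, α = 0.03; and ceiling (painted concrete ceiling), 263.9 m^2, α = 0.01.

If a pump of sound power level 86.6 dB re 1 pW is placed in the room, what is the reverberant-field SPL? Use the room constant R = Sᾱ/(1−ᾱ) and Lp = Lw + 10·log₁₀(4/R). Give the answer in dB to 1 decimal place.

A = 44.928 sabins; S = 1437.8 m^2.
ᾱ = 0.0312, so room constant R = A/(1−ᾱ) = 46.375 m^2.
Lp = 86.6 + 10·log₁₀(4/46.375) = 86.6 + (-10.64) = 76.0 dB.

76.0 dB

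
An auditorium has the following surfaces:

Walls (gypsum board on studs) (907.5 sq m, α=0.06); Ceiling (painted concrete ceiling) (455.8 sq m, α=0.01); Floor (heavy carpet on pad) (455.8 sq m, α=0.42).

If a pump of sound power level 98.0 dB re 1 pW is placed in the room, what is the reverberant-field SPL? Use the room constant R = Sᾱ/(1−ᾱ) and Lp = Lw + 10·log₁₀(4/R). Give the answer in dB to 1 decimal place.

A = 250.444 sabins; S = 1819.1 sq m.
ᾱ = 250.444/1819.1 = 0.1377; R = Sᾱ/(1−ᾱ) = 250.444/(1−0.1377) = 290.437 sq m.
Lp = Lw + 10 log₁₀(4/R) = 98.0 -18.61 = 79.4 dB.

79.4 dB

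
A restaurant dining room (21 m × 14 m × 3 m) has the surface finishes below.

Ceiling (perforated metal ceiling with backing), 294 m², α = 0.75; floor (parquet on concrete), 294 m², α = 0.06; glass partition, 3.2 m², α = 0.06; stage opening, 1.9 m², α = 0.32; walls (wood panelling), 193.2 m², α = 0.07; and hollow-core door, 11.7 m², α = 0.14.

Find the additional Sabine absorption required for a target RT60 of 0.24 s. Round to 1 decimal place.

Total absorption A₁ = 294·0.75 + 294·0.06 + 3.2·0.06 + 1.9·0.32 + 193.2·0.07 + 11.7·0.14
  = 220.500 + 17.640 + 0.192 + 0.608 + 13.524 + 1.638 = 254.102 m² sabins.
V = 882 m³. Required absorption A₂ = 0.161 × 882 / 0.24 = 591.675 sabins.
ΔA = A₂ − A₁ = 591.675 − 254.102 = 337.6 sabins.

337.6 sabins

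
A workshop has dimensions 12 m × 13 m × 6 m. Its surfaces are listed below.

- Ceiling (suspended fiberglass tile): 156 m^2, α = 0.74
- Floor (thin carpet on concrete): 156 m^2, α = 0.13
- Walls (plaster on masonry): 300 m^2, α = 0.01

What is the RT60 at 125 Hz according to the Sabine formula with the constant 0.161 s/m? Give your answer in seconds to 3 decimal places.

1.086 s

A = Σ Sᵢαᵢ = 156×0.74 + 156×0.13 + 300×0.01 = 138.720 sabins.
Volume V = 12 × 13 × 6 = 936 m³.
T = 0.161 V/A = 0.161·936/138.720 = 1.086 s.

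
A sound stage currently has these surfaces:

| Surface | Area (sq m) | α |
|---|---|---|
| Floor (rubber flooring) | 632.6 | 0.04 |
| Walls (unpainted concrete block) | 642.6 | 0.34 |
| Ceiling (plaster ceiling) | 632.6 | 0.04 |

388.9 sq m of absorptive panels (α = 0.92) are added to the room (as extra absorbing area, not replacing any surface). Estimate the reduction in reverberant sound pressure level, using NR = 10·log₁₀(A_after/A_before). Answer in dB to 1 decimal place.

Total absorption A_before = 632.6*0.04 + 642.6*0.34 + 632.6*0.04
  = 25.304 + 218.484 + 25.304 = 269.092 sq m sabins.
Added absorption = 388.9 × 0.92 = 357.788 sabins.
New total A_after = 626.880 sabins.
NR = 10·log₁₀(626.880/269.092) = 3.7 dB.

3.7 dB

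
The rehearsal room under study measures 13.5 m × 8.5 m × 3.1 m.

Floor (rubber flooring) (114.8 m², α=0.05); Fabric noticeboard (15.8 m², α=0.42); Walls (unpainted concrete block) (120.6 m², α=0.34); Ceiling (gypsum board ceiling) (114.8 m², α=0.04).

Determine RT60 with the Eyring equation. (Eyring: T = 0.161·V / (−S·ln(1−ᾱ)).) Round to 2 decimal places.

S = Σ Sᵢ = 366.0 m².
Σ(Sᵢαᵢ) = 114.8·0.05 + 15.8·0.42 + 120.6·0.34 + 114.8·0.04 = 57.972.
Mean coefficient ᾱ = A/S = 0.1584.
−S·ln(1−ᾱ) = −366.0 × ln(1 − 0.1584) = 63.117.
V = 13.5 × 8.5 × 3.1 = 355.725 m³.
T = 0.161·V/[−S·ln(1−ᾱ)] = 0.161·355.725/63.117 = 0.91 s.

0.91 s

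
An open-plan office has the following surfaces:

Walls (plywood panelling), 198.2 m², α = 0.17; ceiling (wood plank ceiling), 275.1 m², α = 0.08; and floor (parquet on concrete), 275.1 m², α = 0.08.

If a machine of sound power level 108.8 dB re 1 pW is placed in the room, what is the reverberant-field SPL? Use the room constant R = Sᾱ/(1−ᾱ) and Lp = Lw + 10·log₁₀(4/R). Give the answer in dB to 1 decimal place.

A = 77.710 sabins; S = 748.4 m².
ᾱ = 0.1038, so room constant R = A/(1−ᾱ) = 86.711 m².
Lp = 108.8 + 10·log₁₀(4/86.711) = 108.8 + (-13.36) = 95.4 dB.

95.4 dB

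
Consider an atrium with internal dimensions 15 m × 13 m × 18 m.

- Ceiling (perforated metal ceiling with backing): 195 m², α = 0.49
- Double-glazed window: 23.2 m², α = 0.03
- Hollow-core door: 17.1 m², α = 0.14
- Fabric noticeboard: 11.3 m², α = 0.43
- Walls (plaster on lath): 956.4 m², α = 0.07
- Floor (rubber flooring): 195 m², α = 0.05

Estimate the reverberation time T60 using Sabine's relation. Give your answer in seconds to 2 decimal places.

A = Σ Sᵢαᵢ = 195·0.49 + 23.2·0.03 + 17.1·0.14 + 11.3·0.43 + 956.4·0.07 + 195·0.05 = 180.197 sabins.
V = 15·13·18 = 3510 m³.
RT60 = 0.161 · V / A = 0.161 × 3510 / 180.197 = 3.14 s.

3.14 sec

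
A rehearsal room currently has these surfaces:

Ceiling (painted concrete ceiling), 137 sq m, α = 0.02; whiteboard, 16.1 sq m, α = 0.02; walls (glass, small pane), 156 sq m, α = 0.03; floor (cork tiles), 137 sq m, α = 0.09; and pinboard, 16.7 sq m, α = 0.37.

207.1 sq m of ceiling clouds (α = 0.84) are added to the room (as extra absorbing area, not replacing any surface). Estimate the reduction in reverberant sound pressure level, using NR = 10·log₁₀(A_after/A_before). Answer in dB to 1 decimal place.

8.8 dB

A_before = Σ Sᵢαᵢ = 137×0.02 + 16.1×0.02 + 156×0.03 + 137×0.09 + 16.7×0.37 = 26.251 sabins.
Treatment contributes 207.1·0.84 = 173.964 sabins.
New total A_after = 200.215 sabins.
NR = 10·log₁₀(200.215/26.251) = 8.8 dB.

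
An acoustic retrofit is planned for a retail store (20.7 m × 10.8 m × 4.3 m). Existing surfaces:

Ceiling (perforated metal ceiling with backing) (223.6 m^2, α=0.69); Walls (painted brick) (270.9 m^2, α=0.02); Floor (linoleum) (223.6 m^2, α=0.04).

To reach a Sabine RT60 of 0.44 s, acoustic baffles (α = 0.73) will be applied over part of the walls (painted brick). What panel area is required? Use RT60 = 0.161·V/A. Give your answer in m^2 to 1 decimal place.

Equivalent absorption area: A₁ = 223.6·0.69 + 270.9·0.02 + 223.6·0.04 = 168.646 m^2.
V = 961.308 m³. Target absorption A₂ = 0.161 × 961.308 / 0.44 = 351.751 sabins.
Absorption to add: 351.751 − 168.646 = 183.105 sabins.
Each m^2 of panel replacing the walls (painted brick) adds (0.73 − 0.02) = 0.71 sabins.
Area = ΔA/Δα = 183.105/0.71 = 257.9 m^2.

257.9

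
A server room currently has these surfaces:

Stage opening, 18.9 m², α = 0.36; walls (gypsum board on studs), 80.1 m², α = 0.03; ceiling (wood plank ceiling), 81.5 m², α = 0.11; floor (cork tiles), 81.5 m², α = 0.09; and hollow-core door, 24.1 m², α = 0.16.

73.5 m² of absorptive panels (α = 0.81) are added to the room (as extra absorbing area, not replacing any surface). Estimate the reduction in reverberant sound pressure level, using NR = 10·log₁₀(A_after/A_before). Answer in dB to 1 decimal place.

4.8 dB

Equivalent absorption area: A_before = 18.9·0.36 + 80.1·0.03 + 81.5·0.11 + 81.5·0.09 + 24.1·0.16 = 29.363 m².
Added absorption = 73.5 × 0.81 = 59.535 sabins.
New total A_after = 88.898 sabins.
NR = 10·log₁₀(88.898/29.363) = 4.8 dB.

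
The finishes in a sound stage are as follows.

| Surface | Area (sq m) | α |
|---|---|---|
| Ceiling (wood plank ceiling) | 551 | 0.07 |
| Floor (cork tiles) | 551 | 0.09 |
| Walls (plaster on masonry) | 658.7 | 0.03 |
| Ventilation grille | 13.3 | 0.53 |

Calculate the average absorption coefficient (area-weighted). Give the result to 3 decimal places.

S = Σ Sᵢ = 551 + 551 + 658.7 + 13.3 = 1774.0 sq m.
Σ(Sᵢαᵢ) = 551*0.07 + 551*0.09 + 658.7*0.03 + 13.3*0.53 = 114.970.
ᾱ = A/S = 0.065.

0.065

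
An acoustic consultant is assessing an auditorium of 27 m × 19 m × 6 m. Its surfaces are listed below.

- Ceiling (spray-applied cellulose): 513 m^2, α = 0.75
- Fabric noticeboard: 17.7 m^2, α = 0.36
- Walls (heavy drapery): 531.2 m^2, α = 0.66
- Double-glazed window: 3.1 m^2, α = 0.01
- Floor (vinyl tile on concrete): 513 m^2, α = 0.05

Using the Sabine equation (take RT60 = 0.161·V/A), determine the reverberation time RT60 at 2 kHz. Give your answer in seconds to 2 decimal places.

0.65 s

Total absorption A = 513×0.75 + 17.7×0.36 + 531.2×0.66 + 3.1×0.01 + 513×0.05
  = 384.750 + 6.372 + 350.592 + 0.031 + 25.650 = 767.395 m^2 sabins.
Room volume: 3078 m³.
Sabine: RT60 = 0.161 × 3078 / 767.395 = 0.65 s.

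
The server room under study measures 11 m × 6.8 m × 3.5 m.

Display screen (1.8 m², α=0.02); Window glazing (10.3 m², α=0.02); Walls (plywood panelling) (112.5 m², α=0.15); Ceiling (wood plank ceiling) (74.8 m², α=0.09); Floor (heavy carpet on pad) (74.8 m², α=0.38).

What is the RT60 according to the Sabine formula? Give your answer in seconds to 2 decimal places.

0.81 s

Total absorption A = 1.8×0.02 + 10.3×0.02 + 112.5×0.15 + 74.8×0.09 + 74.8×0.38
  = 0.036 + 0.206 + 16.875 + 6.732 + 28.424 = 52.273 m² sabins.
Room volume: 261.8 m³.
Sabine: RT60 = 0.161 × 261.8 / 52.273 = 0.81 s.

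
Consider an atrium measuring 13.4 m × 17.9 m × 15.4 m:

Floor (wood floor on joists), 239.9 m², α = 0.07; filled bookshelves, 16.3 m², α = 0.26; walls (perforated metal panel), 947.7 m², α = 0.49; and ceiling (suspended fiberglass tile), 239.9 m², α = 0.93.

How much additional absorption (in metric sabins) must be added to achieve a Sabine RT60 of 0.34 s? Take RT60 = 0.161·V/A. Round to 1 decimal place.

1040.6 sabins

A₁ = Σ Sᵢαᵢ = 239.9×0.07 + 16.3×0.26 + 947.7×0.49 + 239.9×0.93 = 708.511 sabins.
For T = 0.34 s, need A₂ = 0.161·V/T = 0.161·3693.844/0.34 = 1749.144 sabins.
Shortfall: 1749.144 − 708.511 = 1040.6 sabins.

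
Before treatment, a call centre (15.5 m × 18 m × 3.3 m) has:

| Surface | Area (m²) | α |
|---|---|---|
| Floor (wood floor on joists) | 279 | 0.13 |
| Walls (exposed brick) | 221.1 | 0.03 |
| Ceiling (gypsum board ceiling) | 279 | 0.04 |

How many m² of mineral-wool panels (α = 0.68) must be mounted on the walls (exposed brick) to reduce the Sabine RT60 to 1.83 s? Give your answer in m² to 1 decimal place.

41.4

Summing Sᵢαᵢ: 36.270 + 6.633 + 11.160 → A₁ = 54.063 sabins.
Required A₂ = 0.161·920.7/1.83 = 81.001 sabins.
ΔA needed = 81.001 − 54.063 = 26.938 sabins.
Each m² of panel replacing the walls (exposed brick) adds (0.68 − 0.03) = 0.65 sabins.
Area = ΔA/Δα = 26.938/0.65 = 41.4 m².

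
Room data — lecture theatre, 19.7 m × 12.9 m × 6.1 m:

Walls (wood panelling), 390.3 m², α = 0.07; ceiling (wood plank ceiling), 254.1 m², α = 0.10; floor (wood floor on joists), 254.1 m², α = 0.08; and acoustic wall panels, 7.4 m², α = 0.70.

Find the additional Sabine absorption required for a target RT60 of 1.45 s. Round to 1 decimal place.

Summing Sᵢαᵢ: 27.321 + 25.410 + 20.328 + 5.180 → A₁ = 78.239 sabins.
V = 1550.193 m³. Required absorption A₂ = 0.161 × 1550.193 / 1.45 = 172.125 sabins.
Shortfall: 172.125 − 78.239 = 93.9 sabins.

93.9 sabins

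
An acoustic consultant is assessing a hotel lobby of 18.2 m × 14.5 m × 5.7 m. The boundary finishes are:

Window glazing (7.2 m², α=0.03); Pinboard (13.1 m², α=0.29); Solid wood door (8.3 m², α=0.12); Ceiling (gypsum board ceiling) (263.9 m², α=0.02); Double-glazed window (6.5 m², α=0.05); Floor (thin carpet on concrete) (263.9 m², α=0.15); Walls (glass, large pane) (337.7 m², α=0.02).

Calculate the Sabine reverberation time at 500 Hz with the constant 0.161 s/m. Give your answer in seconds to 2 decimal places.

A = Σ Sᵢαᵢ = 7.2·0.03 + 13.1·0.29 + 8.3·0.12 + 263.9·0.02 + 6.5·0.05 + 263.9·0.15 + 337.7·0.02 = 56.953 sabins.
Volume V = 18.2 × 14.5 × 5.7 = 1504.23 m³.
T = 0.161 V/A = 0.161·1504.23/56.953 = 4.25 s.

4.25 seconds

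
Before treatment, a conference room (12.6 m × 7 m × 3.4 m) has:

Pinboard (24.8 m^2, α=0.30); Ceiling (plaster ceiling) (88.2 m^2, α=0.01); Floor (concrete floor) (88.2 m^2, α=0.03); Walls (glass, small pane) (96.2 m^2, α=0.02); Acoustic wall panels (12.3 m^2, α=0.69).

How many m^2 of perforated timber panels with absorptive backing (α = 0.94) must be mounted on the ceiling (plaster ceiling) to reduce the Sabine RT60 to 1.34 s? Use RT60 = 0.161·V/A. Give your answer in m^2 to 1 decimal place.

15.8

Total absorption A₁ = 24.8*0.30 + 88.2*0.01 + 88.2*0.03 + 96.2*0.02 + 12.3*0.69
  = 7.440 + 0.882 + 2.646 + 1.924 + 8.487 = 21.379 m^2 sabins.
Required A₂ = 0.161·299.88/1.34 = 36.030 sabins.
Absorption to add: 36.030 − 21.379 = 14.651 sabins.
Each m^2 of panel replacing the ceiling (plaster ceiling) adds (0.94 − 0.01) = 0.93 sabins.
Area = ΔA/Δα = 14.651/0.93 = 15.8 m^2.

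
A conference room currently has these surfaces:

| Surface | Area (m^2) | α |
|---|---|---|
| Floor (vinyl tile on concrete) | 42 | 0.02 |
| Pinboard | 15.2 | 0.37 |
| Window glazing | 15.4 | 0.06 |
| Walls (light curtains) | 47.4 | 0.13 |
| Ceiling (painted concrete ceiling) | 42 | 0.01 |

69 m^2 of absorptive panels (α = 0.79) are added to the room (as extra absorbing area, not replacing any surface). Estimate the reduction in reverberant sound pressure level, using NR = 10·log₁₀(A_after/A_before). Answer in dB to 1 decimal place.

Summing Sᵢαᵢ: 0.840 + 5.624 + 0.924 + 6.162 + 0.420 → A_before = 13.970 sabins.
Added absorption = 69 × 0.79 = 54.510 sabins.
A_after = 13.970 + 54.510 = 68.480 sabins.
Reduction = 10 log₁₀(A_after/A_before) = 10 log₁₀(4.9019) = 6.9 dB.

6.9 dB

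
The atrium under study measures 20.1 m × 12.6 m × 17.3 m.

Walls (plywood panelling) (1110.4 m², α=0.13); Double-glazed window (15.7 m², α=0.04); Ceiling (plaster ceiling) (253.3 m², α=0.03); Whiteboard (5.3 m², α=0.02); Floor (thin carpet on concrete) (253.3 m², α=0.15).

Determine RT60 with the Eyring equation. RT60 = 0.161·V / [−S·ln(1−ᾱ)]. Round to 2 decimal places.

Total surface area S = 1110.4 + 15.7 + 253.3 + 5.3 + 253.3 = 1638.0 m².
Absorption A = 1110.4×0.13 + 15.7×0.04 + 253.3×0.03 + 5.3×0.02 + 253.3×0.15 = 190.680 sabins.
Mean coefficient ᾱ = A/S = 0.1164.
−S·ln(1−ᾱ) = −1638.0 × ln(1 − 0.1164) = 202.704.
V = 20.1 × 12.6 × 17.3 = 4381.398 m³.
T = 0.161·V/[−S·ln(1−ᾱ)] = 0.161·4381.398/202.704 = 3.48 s.

3.48 s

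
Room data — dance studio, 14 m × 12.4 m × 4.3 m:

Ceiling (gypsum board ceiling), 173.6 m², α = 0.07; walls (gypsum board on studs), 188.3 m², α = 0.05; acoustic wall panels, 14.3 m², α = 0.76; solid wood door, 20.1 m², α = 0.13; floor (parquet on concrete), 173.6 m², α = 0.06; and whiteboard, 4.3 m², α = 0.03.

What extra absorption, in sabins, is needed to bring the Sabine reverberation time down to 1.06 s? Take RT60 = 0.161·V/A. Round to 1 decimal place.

A₁ = Σ Sᵢαᵢ = 173.6·0.07 + 188.3·0.05 + 14.3·0.76 + 20.1·0.13 + 173.6·0.06 + 4.3·0.03 = 45.593 sabins.
For T = 1.06 s, need A₂ = 0.161·V/T = 0.161·746.48/1.06 = 113.380 sabins.
Additional absorption ΔA = 113.380 − 45.593 = 67.8 sabins.

67.8 sabins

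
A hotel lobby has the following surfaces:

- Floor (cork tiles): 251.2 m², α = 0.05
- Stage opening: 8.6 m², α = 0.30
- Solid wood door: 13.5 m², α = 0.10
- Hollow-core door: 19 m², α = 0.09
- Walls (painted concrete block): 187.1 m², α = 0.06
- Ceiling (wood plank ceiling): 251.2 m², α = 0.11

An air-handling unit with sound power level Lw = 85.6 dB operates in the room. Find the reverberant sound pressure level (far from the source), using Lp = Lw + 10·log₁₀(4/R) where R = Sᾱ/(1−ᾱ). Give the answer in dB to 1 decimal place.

73.7 dB

Σ(Sᵢαᵢ) = 251.2·0.05 + 8.6·0.30 + 13.5·0.10 + 19·0.09 + 187.1·0.06 + 251.2·0.11 = 57.058; total area S = 730.6 m².
ᾱ = 0.0781, so room constant R = A/(1−ᾱ) = 61.892 m².
Lp = Lw + 10 log₁₀(4/R) = 85.6 -11.90 = 73.7 dB.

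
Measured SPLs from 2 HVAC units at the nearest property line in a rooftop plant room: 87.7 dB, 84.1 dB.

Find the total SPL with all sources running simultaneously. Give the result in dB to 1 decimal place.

Sum in the linear (power) domain: Σ 10^(Lᵢ/10) = 10^(87.7/10) + 10^(84.1/10) = 8.459e+08.
L_total = 10·log₁₀(8.459e+08) = 89.3 dB.

89.3 dB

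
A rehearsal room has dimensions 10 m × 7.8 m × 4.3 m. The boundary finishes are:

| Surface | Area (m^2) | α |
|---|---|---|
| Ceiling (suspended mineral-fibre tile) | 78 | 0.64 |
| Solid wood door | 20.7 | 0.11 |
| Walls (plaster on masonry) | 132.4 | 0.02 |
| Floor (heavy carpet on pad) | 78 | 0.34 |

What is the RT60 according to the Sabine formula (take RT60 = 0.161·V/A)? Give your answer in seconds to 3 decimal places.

0.664 sec

A = Σ Sᵢαᵢ = 78·0.64 + 20.7·0.11 + 132.4·0.02 + 78·0.34 = 81.365 sabins.
V = 10·7.8·4.3 = 335.4 m³.
Sabine: RT60 = 0.161 × 335.4 / 81.365 = 0.664 s.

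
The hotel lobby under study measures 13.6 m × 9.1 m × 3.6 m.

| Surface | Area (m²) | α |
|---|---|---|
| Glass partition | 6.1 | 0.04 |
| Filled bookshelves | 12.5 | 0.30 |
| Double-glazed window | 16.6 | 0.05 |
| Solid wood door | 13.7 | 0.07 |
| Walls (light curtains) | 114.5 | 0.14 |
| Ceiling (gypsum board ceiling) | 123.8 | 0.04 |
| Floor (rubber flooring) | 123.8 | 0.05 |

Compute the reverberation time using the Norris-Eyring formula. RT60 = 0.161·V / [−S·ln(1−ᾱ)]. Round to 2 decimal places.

S = Σ Sᵢ = 411.0 m².
Σ(Sᵢαᵢ) = 6.1×0.04 + 12.5×0.30 + 16.6×0.05 + 13.7×0.07 + 114.5×0.14 + 123.8×0.04 + 123.8×0.05 = 32.955.
ᾱ = 32.955 / 411.0 = 0.0802.
−S·ln(1−ᾱ) = −411.0 × ln(1 − 0.0802) = 34.359.
V = 13.6 × 9.1 × 3.6 = 445.536 m³.
T = 0.161·V/[−S·ln(1−ᾱ)] = 0.161·445.536/34.359 = 2.09 s.

2.09 seconds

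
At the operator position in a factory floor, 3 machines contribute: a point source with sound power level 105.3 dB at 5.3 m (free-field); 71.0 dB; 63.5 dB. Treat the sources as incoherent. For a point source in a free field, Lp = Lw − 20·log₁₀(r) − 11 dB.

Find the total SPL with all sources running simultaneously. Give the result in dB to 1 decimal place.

80.4 dB

Source at 5.3 m: Lp = 105.3 − 20·log₁₀(5.3) − 11 = 79.8 dB.
Converting to relative power and adding: 10^(79.8/10) + 10^(71.0/10) + 10^(63.5/10) = 1.103e+08.
Back to dB: 10·log₁₀ Σ = 80.4 dB.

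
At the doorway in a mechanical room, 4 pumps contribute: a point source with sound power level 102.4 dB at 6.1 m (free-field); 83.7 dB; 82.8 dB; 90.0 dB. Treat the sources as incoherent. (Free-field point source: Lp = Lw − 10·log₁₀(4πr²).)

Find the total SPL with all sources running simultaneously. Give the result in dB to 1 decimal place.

91.6 dB

Source at 6.1 m: Lp = 102.4 − 10·log₁₀(4π·6.1²) = 102.4 − 10·log₁₀(467.595) = 75.7 dB.
Converting to relative power and adding: 10^(75.7/10) + 10^(83.7/10) + 10^(82.8/10) + 10^(90.0/10) = 1.462e+09.
Combined level = 10 log₁₀(1.462e+09) = 91.6 dB.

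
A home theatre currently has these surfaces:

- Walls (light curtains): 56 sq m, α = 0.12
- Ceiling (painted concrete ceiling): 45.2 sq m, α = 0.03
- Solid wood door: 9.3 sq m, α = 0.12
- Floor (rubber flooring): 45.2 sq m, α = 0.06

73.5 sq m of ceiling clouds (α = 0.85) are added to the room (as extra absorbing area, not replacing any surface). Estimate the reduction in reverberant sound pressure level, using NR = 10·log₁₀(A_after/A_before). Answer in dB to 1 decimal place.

Summing Sᵢαᵢ: 6.720 + 1.356 + 1.116 + 2.712 → A_before = 11.904 sabins.
Treatment contributes 73.5·0.85 = 62.475 sabins.
A_after = 11.904 + 62.475 = 74.379 sabins.
Reduction = 10 log₁₀(A_after/A_before) = 10 log₁₀(6.2482) = 8.0 dB.

8.0 dB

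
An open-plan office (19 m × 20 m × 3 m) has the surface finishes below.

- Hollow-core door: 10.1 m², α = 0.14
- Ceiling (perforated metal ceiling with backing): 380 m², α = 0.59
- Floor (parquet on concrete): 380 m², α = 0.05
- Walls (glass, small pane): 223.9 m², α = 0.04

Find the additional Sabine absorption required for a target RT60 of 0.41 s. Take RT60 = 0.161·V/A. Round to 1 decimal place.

194.1 sabins

Total absorption A₁ = 10.1·0.14 + 380·0.59 + 380·0.05 + 223.9·0.04
  = 1.414 + 224.200 + 19.000 + 8.956 = 253.570 m² sabins.
Target A₂ = 0.161·1140/0.41 = 447.659 sabins (V = 1140 m³).
Shortfall: 447.659 − 253.570 = 194.1 sabins.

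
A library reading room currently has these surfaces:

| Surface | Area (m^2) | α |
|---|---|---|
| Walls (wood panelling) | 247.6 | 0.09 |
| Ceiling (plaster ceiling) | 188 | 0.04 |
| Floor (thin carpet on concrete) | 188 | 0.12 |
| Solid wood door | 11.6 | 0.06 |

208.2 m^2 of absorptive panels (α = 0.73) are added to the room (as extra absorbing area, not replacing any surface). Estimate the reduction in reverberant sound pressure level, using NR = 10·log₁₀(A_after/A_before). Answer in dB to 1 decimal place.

A_before = Σ Sᵢαᵢ = 247.6*0.09 + 188*0.04 + 188*0.12 + 11.6*0.06 = 53.060 sabins.
Added absorption = 208.2 × 0.73 = 151.986 sabins.
A_after = 53.060 + 151.986 = 205.046 sabins.
NR = 10·log₁₀(205.046/53.060) = 5.9 dB.

5.9 dB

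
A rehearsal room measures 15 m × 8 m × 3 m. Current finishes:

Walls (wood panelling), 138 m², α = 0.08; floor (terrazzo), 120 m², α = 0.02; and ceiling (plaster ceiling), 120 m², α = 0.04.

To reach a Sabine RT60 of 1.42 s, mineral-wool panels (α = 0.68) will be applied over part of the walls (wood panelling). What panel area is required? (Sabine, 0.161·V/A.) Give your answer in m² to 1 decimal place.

A₁ = Σ Sᵢαᵢ = 138×0.08 + 120×0.02 + 120×0.04 = 18.240 sabins.
Required A₂ = 0.161·360/1.42 = 40.817 sabins.
ΔA needed = 40.817 − 18.240 = 22.577 sabins.
Each m² of panel replacing the walls (wood panelling) adds (0.68 − 0.08) = 0.60 sabins.
Panel area = 22.577 / 0.60 = 37.6 m².

37.6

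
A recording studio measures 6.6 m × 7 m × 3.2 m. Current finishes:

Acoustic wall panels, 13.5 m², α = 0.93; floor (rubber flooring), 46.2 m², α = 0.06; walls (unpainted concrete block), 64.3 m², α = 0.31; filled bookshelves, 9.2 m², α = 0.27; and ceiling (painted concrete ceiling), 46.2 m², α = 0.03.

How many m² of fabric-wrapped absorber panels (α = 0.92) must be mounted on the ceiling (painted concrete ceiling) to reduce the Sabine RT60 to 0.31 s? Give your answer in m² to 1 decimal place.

Summing Sᵢαᵢ: 12.555 + 2.772 + 19.933 + 2.484 + 1.386 → A₁ = 39.130 sabins.
V = 147.84 m³. Target absorption A₂ = 0.161 × 147.84 / 0.31 = 76.781 sabins.
Absorption to add: 76.781 − 39.130 = 37.651 sabins.
Each m² of panel replacing the ceiling (painted concrete ceiling) adds (0.92 − 0.03) = 0.89 sabins.
Area = ΔA/Δα = 37.651/0.89 = 42.3 m².

42.3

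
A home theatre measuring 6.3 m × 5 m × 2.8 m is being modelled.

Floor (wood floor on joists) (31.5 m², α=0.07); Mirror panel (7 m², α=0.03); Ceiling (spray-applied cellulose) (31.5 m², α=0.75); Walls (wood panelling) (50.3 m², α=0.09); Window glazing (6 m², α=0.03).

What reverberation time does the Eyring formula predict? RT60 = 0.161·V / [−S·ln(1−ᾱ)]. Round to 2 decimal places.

S = Σ Sᵢ = 126.3 m².
Absorption A = 31.5×0.07 + 7×0.03 + 31.5×0.75 + 50.3×0.09 + 6×0.03 = 30.747 sabins.
Mean coefficient ᾱ = A/S = 0.2434.
Eyring denominator: −S ln(1−ᾱ) = 35.228.
V = 6.3 × 5 × 2.8 = 88.2 m³.
T = 0.161·V/[−S·ln(1−ᾱ)] = 0.161·88.2/35.228 = 0.40 s.

0.40 s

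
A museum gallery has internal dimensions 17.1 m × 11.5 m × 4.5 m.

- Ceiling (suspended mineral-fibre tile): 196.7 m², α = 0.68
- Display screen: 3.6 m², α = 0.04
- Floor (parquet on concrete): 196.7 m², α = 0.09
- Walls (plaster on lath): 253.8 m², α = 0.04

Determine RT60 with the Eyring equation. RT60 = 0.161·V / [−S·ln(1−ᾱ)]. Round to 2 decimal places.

Total surface area S = 196.7 + 3.6 + 196.7 + 253.8 = 650.8 m².
Absorption A = 196.7×0.68 + 3.6×0.04 + 196.7×0.09 + 253.8×0.04 = 161.755 sabins.
Mean coefficient ᾱ = A/S = 0.2485.
Eyring denominator: −S ln(1−ᾱ) = 185.923.
V = 17.1 × 11.5 × 4.5 = 884.925 m³.
T = 0.161·V/[−S·ln(1−ᾱ)] = 0.161·884.925/185.923 = 0.77 s.

0.77 seconds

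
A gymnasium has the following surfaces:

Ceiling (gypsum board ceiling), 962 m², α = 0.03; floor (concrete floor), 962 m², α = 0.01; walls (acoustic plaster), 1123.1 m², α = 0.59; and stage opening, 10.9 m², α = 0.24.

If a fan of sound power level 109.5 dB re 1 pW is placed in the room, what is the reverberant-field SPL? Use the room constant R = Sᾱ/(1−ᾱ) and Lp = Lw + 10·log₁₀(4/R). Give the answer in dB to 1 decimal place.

85.9 dB

Σ(Sᵢαᵢ) = 962×0.03 + 962×0.01 + 1123.1×0.59 + 10.9×0.24 = 703.725; total area S = 3058.0 m².
ᾱ = 0.2301, so room constant R = A/(1−ᾱ) = 914.047 m².
Lp = 109.5 + 10·log₁₀(4/914.047) = 109.5 + (-23.59) = 85.9 dB.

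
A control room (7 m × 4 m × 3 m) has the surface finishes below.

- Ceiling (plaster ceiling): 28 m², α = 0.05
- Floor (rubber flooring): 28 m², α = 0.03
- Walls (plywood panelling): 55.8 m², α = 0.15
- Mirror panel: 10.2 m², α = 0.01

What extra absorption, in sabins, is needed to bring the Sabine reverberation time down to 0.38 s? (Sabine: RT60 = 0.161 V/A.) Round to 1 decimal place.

Total absorption A₁ = 28*0.05 + 28*0.03 + 55.8*0.15 + 10.2*0.01
  = 1.400 + 0.840 + 8.370 + 0.102 = 10.712 m² sabins.
For T = 0.38 s, need A₂ = 0.161·V/T = 0.161·84/0.38 = 35.589 sabins.
Additional absorption ΔA = 35.589 − 10.712 = 24.9 sabins.

24.9 sabins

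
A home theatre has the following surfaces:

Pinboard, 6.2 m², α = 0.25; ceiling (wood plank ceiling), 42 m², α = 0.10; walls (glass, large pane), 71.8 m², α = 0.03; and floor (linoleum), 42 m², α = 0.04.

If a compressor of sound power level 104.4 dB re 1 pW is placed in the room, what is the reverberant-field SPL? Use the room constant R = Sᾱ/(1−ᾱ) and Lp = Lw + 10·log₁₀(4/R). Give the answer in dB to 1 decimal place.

100.3 dB

A = 9.584 sabins; S = 162.0 m².
ᾱ = 0.0592, so room constant R = A/(1−ᾱ) = 10.187 m².
Lp = Lw + 10 log₁₀(4/R) = 104.4 -4.06 = 100.3 dB.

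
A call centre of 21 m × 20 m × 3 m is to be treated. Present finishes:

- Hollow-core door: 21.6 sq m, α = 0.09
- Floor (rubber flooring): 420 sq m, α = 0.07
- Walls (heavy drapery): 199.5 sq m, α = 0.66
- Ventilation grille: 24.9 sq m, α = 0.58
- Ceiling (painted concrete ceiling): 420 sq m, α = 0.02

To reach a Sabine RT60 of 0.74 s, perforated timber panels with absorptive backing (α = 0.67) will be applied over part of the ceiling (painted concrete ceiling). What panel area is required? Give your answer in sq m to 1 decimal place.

135.8

A₁ = Σ Sᵢαᵢ = 21.6*0.09 + 420*0.07 + 199.5*0.66 + 24.9*0.58 + 420*0.02 = 185.856 sabins.
Required A₂ = 0.161·1260/0.74 = 274.135 sabins.
ΔA needed = 274.135 − 185.856 = 88.279 sabins.
Each sq m of panel replacing the ceiling (painted concrete ceiling) adds (0.67 − 0.02) = 0.65 sabins.
Area = ΔA/Δα = 88.279/0.65 = 135.8 sq m.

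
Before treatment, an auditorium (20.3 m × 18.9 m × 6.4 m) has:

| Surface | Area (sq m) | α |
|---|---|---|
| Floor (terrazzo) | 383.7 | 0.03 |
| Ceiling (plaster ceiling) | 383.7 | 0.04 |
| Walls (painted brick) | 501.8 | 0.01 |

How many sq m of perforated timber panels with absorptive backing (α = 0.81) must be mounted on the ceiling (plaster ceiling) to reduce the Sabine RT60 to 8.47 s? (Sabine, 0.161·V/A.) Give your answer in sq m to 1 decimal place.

Equivalent absorption area: A₁ = 383.7×0.03 + 383.7×0.04 + 501.8×0.01 = 31.877 sq m.
Required A₂ = 0.161·2455.488/8.47 = 46.675 sabins.
Absorption to add: 46.675 − 31.877 = 14.798 sabins.
Net gain per sq m: Δα = 0.81 − 0.04 = 0.77.
Area = ΔA/Δα = 14.798/0.77 = 19.2 sq m.

19.2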